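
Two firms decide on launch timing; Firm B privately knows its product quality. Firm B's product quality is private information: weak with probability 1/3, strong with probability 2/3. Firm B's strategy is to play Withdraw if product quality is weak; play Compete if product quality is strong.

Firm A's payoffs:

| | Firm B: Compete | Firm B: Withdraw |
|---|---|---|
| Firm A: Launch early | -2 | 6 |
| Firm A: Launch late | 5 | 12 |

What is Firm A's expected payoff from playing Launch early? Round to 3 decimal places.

0.667

Take the expectation over Firm B's product quality, weighting each type's action by its prior probability.
E[Launch early] = 1/3·6 + 2/3·(-2) = 2 + (-4/3) = 2/3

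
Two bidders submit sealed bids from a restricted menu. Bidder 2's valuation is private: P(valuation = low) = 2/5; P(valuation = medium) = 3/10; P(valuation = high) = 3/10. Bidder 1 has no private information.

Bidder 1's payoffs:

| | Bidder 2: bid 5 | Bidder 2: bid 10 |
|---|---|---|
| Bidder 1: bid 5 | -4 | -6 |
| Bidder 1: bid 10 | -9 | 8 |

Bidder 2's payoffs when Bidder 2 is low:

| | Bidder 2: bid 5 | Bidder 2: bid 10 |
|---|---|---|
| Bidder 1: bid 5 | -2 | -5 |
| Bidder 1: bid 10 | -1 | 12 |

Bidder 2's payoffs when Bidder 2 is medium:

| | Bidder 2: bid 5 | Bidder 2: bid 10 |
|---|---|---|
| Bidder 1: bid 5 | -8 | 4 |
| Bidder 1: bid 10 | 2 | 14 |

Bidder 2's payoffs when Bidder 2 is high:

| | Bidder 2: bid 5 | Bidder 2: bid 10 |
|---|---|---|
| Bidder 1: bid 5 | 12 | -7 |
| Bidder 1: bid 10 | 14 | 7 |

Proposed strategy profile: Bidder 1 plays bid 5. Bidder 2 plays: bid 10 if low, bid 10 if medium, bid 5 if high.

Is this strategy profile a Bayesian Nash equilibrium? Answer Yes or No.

No

Bidder 1 plays bid 5: E[bid 5] = 2/5·(-6) + 3/10·(-6) + 3/10·(-4) = -27/5; E[bid 10] = 29/10. Not best-responding. ✗
Bidder 2 (valuation low), facing bid 5: bid 5 gives -2, bid 10 gives -5. Proposed bid 10 is not best — profitable deviation exists. ✗
Bidder 2 (valuation medium), facing bid 5: bid 5 gives -8, bid 10 gives 4. Proposed bid 10 is best. ✓
Bidder 2 (valuation high), facing bid 5: bid 5 gives 12, bid 10 gives -7. Proposed bid 5 is best. ✓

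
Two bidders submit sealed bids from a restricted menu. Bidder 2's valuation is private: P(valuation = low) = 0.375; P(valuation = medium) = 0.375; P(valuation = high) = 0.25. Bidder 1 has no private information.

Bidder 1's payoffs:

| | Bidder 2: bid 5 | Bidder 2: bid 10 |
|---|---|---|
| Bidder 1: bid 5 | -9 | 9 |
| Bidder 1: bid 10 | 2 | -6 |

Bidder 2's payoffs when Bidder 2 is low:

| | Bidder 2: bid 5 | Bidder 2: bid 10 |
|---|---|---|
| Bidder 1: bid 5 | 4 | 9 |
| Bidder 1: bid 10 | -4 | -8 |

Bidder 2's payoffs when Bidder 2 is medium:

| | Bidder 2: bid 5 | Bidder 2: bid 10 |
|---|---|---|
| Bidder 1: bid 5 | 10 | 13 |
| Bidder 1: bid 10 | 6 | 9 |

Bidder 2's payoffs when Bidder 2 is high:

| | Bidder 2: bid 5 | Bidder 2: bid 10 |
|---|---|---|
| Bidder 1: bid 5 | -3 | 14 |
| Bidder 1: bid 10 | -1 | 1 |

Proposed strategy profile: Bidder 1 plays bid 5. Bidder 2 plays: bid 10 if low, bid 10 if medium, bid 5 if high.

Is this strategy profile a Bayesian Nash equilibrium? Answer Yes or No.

A profile is a BNE iff every type of every player is best-responding given beliefs about the other side.
Bidder 1 plays bid 5: E[bid 5] = 0.375·(9) + 0.375·(9) + 0.25·(-9) = 4.5; E[bid 10] = -4. Best-responding. ✓
Bidder 2 (valuation low), facing bid 5: bid 5 gives 4, bid 10 gives 9. Proposed bid 10 is best. ✓
Bidder 2 (valuation medium), facing bid 5: bid 5 gives 10, bid 10 gives 13. Proposed bid 10 is best. ✓
Bidder 2 (valuation high), facing bid 5: bid 5 gives -3, bid 10 gives 14. Proposed bid 5 is not best — profitable deviation exists. ✗

No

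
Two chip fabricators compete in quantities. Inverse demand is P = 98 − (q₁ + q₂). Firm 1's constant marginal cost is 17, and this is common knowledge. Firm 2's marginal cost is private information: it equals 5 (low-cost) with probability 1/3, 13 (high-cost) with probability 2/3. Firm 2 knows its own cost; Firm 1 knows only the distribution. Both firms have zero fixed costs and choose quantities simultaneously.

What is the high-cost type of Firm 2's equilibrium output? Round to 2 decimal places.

30.11

Each type of Firm 2 best-responds to q₁; Firm 1 best-responds to the expected q₂ over Firm 2's types.
Firm 2 with cost c maximizes (98 − (q₁+q₂) − c)·q₂, giving q₂(c) = (98 − c − q₁)/2.
E[c₂] = 1/3·5 + 2/3·13 = 10.3333
Firm 1's FOC against E[q₂] yields q₁ = (98 − 2·17 + E[c₂])/3 = (98 − 34 + 10.3333)/3 = 24.7778.
q₂(high-cost) = (98 − 13 − 24.7778)/2 = 30.1111.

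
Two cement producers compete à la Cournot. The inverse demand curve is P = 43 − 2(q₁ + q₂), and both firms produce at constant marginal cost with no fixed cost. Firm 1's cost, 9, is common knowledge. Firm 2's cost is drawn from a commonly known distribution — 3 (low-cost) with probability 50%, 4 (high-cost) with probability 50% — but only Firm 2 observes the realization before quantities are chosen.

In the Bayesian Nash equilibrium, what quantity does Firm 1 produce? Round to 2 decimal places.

Type-c best response for Firm 2: q₂(c) = (43 − c)/4 − q₁/2.
Firm 1 maximizes expected profit; its first-order condition is 43 − 4q₁ − 2E[q₂] − 9 = 0.
Substituting E[q₂] and solving: E[c₂] = 3.5, so q₁ = (43 − 2·9 + 3.5)/6 = 4.75.

4.75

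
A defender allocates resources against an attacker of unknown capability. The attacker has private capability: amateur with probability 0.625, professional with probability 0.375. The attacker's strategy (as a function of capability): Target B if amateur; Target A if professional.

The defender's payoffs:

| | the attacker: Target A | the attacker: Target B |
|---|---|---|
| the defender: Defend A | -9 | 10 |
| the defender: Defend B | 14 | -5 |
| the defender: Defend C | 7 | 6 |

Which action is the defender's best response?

Defend C

E[Defend A] = 0.625·(10) + 0.375·(-9) = 2.875
E[Defend B] = 0.625·(-5) + 0.375·(14) = 2.125
E[Defend C] = 0.625·(6) + 0.375·(7) = 6.375
Best response: Defend C (6.375 is the largest).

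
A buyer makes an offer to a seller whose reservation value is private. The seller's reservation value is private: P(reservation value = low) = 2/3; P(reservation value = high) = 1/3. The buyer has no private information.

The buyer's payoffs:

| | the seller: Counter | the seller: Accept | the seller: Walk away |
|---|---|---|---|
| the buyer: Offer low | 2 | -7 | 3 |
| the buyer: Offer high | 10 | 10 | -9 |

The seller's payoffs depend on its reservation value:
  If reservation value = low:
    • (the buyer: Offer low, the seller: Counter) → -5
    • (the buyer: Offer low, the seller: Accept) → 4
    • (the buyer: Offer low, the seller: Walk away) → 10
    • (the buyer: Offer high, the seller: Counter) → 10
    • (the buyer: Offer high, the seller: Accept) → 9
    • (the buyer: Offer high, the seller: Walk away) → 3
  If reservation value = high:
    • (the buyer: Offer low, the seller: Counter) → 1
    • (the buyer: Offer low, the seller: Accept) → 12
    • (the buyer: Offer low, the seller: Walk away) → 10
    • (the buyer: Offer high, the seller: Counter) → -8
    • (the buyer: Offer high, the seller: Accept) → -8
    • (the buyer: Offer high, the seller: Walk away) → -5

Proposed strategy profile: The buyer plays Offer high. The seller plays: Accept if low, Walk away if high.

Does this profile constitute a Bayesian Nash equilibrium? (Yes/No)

No

A profile is a BNE iff every type of every player is best-responding given beliefs about the other side.
The buyer plays Offer high: E[Offer high] = 2/3·(10) + 1/3·(-9) = 11/3; E[Offer low] = -11/3. Best-responding. ✓
The seller (reservation value low), facing Offer high: Counter gives 10, Accept gives 9, Walk away gives 3. Proposed Accept is not best — profitable deviation exists. ✗
The seller (reservation value high), facing Offer high: Counter gives -8, Accept gives -8, Walk away gives -5. Proposed Walk away is best. ✓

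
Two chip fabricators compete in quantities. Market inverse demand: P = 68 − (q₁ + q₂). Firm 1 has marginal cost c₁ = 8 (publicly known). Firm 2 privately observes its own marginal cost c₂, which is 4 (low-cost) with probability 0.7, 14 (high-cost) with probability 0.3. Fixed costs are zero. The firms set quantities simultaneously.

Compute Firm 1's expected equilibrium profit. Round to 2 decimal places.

Type-c best response for Firm 2: q₂(c) = (68 − c)/2 − q₁/2.
Firm 1 maximizes expected profit; its first-order condition is 68 − 2q₁ − E[q₂] − 8 = 0.
Substituting E[q₂] and solving: E[c₂] = 7, so q₁ = (68 − 2·8 + 7)/3 = 19.6667.
E[P] = 68 − (q₁ + E[q₂]) = 27.6667; Firm 1's expected profit = (E[P] − 8)·q₁ = (27.6667 − 8)·19.6667 = 386.778.

386.78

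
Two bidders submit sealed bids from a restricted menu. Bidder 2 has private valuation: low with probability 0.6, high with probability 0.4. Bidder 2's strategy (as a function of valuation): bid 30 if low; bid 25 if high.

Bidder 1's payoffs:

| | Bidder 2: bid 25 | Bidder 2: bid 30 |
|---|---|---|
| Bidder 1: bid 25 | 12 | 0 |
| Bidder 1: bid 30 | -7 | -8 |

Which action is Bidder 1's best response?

bid 25

Compute Bidder 1's expected payoff for each action, taking the expectation over Bidder 2's type.
E[bid 25] = 0.6·(0) + 0.4·(12) = 4.8
E[bid 30] = 0.6·(-8) + 0.4·(-7) = -7.6
Best response: bid 25 (4.8 is the largest).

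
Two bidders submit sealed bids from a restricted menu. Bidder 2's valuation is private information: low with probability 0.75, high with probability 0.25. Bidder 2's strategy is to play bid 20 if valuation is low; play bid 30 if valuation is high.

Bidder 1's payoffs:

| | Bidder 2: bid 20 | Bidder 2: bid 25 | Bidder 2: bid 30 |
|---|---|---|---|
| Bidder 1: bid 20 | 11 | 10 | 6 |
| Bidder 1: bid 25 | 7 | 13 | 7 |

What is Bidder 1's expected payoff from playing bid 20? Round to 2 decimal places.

Take the expectation over Bidder 2's valuation, weighting each type's action by its prior probability.
E[bid 20] = 0.75·11 + 0.25·6 = 8.25 + 1.5 = 9.75

9.75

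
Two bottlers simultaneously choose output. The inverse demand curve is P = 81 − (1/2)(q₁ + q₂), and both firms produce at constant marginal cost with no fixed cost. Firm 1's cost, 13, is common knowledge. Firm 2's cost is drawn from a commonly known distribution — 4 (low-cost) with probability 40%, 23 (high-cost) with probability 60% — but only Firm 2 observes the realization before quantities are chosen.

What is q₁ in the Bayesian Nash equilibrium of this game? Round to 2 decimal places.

46.93

Type-c best response for Firm 2: q₂(c) = (81 − c) − q₁/2.
Firm 1 maximizes expected profit; its first-order condition is 81 − q₁ − (1/2)E[q₂] − 13 = 0.
Substituting E[q₂] and solving: E[c₂] = 15.4, so q₁ = (81 − 2·13 + 15.4)/(3/2) = 46.9333.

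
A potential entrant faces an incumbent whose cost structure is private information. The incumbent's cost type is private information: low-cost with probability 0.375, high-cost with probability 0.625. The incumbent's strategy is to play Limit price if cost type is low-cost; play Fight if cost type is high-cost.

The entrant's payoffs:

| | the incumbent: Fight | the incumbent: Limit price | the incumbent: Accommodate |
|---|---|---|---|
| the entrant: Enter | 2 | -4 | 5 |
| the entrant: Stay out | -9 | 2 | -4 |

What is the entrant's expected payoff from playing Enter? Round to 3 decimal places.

-0.250

E[Enter] = 0.375·(-4) + 0.625·2 = (-1.5) + 1.25 = -0.25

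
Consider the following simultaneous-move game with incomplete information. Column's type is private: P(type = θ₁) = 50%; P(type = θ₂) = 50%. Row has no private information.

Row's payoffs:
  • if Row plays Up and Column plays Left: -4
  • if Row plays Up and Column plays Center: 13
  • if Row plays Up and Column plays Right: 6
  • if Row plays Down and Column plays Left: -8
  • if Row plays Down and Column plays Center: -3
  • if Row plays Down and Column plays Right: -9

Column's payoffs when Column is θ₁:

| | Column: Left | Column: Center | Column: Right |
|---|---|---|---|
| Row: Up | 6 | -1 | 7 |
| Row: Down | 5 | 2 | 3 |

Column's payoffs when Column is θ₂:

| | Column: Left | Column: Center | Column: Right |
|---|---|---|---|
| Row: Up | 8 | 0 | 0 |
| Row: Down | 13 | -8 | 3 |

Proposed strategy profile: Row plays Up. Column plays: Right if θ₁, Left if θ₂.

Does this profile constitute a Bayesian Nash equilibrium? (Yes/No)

Row plays Up: E[Up] = 0.5·(6) + 0.5·(-4) = 1; E[Down] = -8.5. Best-responding. ✓
Column (type θ₁), facing Up: Left gives 6, Center gives -1, Right gives 7. Proposed Right is best. ✓
Column (type θ₂), facing Up: Left gives 8, Center gives 0, Right gives 0. Proposed Left is best. ✓

Yes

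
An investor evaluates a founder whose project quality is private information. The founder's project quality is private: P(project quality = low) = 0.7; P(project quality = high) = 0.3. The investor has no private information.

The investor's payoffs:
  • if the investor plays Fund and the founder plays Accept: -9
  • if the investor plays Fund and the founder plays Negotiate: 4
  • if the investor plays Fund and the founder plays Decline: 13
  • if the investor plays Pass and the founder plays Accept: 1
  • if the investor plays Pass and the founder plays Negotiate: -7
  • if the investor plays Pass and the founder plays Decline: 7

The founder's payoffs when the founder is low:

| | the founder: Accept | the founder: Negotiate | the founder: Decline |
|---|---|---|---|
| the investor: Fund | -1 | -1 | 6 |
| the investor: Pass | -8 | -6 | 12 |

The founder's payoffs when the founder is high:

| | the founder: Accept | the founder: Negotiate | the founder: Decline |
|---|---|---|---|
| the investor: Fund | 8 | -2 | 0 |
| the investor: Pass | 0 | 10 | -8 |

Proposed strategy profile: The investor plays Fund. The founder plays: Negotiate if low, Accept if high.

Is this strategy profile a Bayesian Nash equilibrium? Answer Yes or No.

No

The investor plays Fund: E[Fund] = 0.7·(4) + 0.3·(-9) = 0.1; E[Pass] = -4.6. Best-responding. ✓
The founder (project quality low), facing Fund: Accept gives -1, Negotiate gives -1, Decline gives 6. Proposed Negotiate is not best — profitable deviation exists. ✗
The founder (project quality high), facing Fund: Accept gives 8, Negotiate gives -2, Decline gives 0. Proposed Accept is best. ✓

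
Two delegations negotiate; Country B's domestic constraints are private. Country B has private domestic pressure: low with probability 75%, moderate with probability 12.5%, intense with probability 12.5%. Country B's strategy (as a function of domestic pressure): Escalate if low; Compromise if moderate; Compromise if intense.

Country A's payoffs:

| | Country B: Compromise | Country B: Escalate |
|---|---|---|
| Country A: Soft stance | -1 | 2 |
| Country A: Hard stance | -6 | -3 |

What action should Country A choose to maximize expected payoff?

E[Soft stance] = 0.75·(2) + 0.125·(-1) + 0.125·(-1) = 1.25
E[Hard stance] = 0.75·(-3) + 0.125·(-6) + 0.125·(-6) = -3.75
Best response: Soft stance (1.25 is the largest).

Soft stance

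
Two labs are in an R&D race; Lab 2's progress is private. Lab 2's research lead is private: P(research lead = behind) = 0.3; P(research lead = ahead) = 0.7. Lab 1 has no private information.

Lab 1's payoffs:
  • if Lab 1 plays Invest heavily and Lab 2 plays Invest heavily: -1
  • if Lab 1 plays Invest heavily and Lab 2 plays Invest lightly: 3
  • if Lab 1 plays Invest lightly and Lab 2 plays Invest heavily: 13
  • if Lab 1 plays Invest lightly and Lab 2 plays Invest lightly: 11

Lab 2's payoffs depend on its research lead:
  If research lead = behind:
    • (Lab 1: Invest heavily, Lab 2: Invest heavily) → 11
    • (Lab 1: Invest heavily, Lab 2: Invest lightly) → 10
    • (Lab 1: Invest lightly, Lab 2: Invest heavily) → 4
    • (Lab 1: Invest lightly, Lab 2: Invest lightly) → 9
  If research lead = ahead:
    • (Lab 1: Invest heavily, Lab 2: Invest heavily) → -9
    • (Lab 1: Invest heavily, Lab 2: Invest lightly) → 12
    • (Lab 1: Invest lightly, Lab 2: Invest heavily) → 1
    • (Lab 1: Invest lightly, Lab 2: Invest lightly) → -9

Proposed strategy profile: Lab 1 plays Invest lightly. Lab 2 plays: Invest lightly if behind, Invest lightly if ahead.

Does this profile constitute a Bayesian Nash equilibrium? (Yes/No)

No

Lab 1 plays Invest lightly: E[Invest lightly] = 0.3·(11) + 0.7·(11) = 11; E[Invest heavily] = 3. Best-responding. ✓
Lab 2 (research lead behind), facing Invest lightly: Invest heavily gives 4, Invest lightly gives 9. Proposed Invest lightly is best. ✓
Lab 2 (research lead ahead), facing Invest lightly: Invest heavily gives 1, Invest lightly gives -9. Proposed Invest lightly is not best — profitable deviation exists. ✗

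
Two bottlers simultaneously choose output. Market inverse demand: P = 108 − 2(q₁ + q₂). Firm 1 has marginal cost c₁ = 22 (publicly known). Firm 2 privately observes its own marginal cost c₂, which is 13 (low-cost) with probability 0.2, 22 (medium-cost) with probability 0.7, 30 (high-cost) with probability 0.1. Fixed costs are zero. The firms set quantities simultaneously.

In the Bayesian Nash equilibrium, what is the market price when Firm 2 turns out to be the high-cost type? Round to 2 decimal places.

Firm 2 with cost c maximizes (108 − 2(q₁+q₂) − c)·q₂, giving q₂(c) = (108 − c − 2q₁)/4.
E[c₂] = 0.2·13 + 0.7·22 + 0.1·30 = 21
Firm 1's FOC against E[q₂] yields q₁ = (108 − 2·22 + E[c₂])/6 = (108 − 44 + 21)/6 = 14.1667.
q₂(high-cost) = 12.4167, so P = 108 − 2·(14.1667 + 12.4167) = 54.8333.

54.83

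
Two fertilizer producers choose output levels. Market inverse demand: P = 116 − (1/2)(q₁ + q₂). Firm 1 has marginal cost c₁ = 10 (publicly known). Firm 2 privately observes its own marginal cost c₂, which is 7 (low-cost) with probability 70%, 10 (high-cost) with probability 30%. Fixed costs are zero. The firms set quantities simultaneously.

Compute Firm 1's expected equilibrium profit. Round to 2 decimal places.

2398.94

Firm 2 with cost c maximizes (116 − (1/2)(q₁+q₂) − c)·q₂, giving q₂(c) = (116 − c − (1/2)q₁).
E[c₂] = 0.7·7 + 0.3·10 = 7.9
Firm 1's FOC against E[q₂] yields q₁ = (116 − 2·10 + E[c₂])/(3/2) = (116 − 20 + 7.9)/(3/2) = 69.2667.
E[P] = 116 − (1/2)·(q₁ + E[q₂]) = 44.6333; Firm 1's expected profit = (E[P] − 10)·q₁ = (44.6333 − 10)·69.2667 = 2398.94.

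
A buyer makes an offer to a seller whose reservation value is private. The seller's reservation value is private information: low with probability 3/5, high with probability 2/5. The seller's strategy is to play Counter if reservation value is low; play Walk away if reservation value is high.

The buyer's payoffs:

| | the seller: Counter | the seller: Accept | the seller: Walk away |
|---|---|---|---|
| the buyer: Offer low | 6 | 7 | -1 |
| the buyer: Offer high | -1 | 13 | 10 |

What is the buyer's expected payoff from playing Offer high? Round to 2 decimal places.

3.40

E[Offer high] = 3/5·(-1) + 2/5·10 = (-3/5) + 4 = 17/5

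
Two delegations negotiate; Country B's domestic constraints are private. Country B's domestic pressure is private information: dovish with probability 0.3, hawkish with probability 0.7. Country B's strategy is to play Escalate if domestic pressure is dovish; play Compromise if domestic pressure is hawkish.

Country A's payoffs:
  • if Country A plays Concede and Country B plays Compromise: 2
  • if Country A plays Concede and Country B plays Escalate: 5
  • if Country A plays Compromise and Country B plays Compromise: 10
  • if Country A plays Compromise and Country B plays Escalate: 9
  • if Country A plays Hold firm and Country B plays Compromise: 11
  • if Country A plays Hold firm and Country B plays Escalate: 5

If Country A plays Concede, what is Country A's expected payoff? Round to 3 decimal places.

E[Concede] = 0.3·5 + 0.7·2 = 1.5 + 1.4 = 2.9

2.900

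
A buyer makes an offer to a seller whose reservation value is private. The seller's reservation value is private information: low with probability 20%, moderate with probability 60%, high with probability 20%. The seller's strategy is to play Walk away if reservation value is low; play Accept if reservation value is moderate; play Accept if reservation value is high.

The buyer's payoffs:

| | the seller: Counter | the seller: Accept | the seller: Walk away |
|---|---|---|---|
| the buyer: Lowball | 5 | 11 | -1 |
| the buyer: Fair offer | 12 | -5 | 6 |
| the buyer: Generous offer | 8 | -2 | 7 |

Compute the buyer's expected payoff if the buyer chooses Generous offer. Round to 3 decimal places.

-0.200

E[Generous offer] = 0.2·7 + 0.6·(-2) + 0.2·(-2) = 1.4 + (-1.2) + (-0.4) = -0.2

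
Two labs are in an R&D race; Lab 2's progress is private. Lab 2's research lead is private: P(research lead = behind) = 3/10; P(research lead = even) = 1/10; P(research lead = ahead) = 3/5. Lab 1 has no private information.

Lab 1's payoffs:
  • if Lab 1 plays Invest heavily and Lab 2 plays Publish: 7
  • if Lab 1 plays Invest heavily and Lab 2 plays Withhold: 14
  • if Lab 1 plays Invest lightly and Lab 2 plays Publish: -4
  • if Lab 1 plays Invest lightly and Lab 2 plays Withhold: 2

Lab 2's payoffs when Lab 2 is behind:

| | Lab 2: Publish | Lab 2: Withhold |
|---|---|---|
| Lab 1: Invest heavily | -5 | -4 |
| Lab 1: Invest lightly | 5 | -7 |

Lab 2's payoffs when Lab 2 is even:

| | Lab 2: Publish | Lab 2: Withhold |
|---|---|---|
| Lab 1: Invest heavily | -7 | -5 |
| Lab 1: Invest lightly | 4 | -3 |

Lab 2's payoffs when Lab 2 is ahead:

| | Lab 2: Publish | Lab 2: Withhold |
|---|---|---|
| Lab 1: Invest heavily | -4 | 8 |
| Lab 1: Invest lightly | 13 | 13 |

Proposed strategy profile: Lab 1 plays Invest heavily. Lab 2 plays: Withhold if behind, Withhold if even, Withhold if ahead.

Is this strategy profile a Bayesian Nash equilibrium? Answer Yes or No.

Lab 1 plays Invest heavily: E[Invest heavily] = 3/10·(14) + 1/10·(14) + 3/5·(14) = 14; E[Invest lightly] = 2. Best-responding. ✓
Lab 2 (research lead behind), facing Invest heavily: Publish gives -5, Withhold gives -4. Proposed Withhold is best. ✓
Lab 2 (research lead even), facing Invest heavily: Publish gives -7, Withhold gives -5. Proposed Withhold is best. ✓
Lab 2 (research lead ahead), facing Invest heavily: Publish gives -4, Withhold gives 8. Proposed Withhold is best. ✓

Yes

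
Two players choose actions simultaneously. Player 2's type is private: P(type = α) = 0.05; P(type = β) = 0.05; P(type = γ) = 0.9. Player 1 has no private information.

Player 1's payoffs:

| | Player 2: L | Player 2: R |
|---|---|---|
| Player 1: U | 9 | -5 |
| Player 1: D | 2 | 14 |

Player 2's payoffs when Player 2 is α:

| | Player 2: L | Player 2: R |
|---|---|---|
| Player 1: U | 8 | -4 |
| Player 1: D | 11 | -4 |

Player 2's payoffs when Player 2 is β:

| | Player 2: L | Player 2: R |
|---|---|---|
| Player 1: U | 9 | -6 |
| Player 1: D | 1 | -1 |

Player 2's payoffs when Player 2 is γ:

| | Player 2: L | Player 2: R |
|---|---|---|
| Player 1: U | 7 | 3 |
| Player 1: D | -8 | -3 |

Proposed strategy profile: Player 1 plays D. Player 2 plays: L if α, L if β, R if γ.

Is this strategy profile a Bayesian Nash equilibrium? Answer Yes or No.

Player 1 plays D: E[D] = 0.05·(2) + 0.05·(2) + 0.9·(14) = 12.8; E[U] = -3.6. Best-responding. ✓
Player 2 (type α), facing D: L gives 11, R gives -4. Proposed L is best. ✓
Player 2 (type β), facing D: L gives 1, R gives -1. Proposed L is best. ✓
Player 2 (type γ), facing D: L gives -8, R gives -3. Proposed R is best. ✓

Yes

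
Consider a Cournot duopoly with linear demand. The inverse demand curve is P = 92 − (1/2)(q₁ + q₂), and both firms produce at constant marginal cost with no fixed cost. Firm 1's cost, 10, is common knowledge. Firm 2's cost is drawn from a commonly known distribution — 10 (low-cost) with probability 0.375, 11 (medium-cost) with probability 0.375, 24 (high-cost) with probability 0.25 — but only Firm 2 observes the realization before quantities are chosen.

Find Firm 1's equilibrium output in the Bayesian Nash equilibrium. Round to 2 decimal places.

57.25

Type-c best response for Firm 2: q₂(c) = (92 − c) − q₁/2.
Firm 1 maximizes expected profit; its first-order condition is 92 − q₁ − (1/2)E[q₂] − 10 = 0.
Substituting E[q₂] and solving: E[c₂] = 13.875, so q₁ = (92 − 2·10 + 13.875)/(3/2) = 57.25.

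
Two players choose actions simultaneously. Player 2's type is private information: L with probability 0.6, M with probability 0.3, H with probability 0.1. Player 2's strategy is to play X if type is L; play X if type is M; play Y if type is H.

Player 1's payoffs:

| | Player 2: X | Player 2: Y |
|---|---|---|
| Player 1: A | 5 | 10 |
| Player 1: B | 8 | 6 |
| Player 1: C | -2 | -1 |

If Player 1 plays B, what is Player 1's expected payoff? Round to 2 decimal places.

Take the expectation over Player 2's type, weighting each type's action by its prior probability.
E[B] = 0.6·8 + 0.3·8 + 0.1·6 = 4.8 + 2.4 + 0.6 = 7.8

7.80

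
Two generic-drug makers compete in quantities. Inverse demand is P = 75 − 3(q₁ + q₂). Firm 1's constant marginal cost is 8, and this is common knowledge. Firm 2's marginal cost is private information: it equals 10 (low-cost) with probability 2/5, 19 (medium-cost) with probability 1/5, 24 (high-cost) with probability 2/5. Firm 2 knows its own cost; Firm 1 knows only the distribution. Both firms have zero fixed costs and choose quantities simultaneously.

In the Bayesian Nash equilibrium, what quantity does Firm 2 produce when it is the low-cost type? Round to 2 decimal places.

6.59

Each type of Firm 2 best-responds to q₁; Firm 1 best-responds to the expected q₂ over Firm 2's types.
Firm 2 with cost c maximizes (75 − 3(q₁+q₂) − c)·q₂, giving q₂(c) = (75 − c − 3q₁)/6.
E[c₂] = 2/5·10 + 1/5·19 + 2/5·24 = 17.4
Firm 1's FOC against E[q₂] yields q₁ = (75 − 2·8 + E[c₂])/9 = (75 − 16 + 17.4)/9 = 8.48889.
q₂(low-cost) = (75 − 10 − 3·8.48889)/6 = 6.58889.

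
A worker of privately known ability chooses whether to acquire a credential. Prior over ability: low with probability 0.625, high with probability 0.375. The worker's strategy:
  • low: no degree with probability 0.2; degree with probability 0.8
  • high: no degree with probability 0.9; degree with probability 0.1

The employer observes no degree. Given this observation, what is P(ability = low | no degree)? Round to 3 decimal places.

P(no degree) = 0.625·0.2 + 0.375·0.9 = 0.4625
P(low | no degree) = (0.625·0.2) / 0.4625 = 0.125 / 0.4625 = 0.27027

0.270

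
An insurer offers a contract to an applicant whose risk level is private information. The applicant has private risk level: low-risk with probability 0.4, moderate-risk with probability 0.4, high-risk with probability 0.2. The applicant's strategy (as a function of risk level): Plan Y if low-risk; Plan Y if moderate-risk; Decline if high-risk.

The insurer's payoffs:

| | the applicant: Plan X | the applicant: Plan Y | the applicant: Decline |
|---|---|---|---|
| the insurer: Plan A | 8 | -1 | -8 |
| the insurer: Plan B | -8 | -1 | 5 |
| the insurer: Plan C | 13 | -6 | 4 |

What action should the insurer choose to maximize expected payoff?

Compute the insurer's expected payoff for each action, taking the expectation over the applicant's type.
E[Plan A] = 0.4·(-1) + 0.4·(-1) + 0.2·(-8) = -2.4
E[Plan B] = 0.4·(-1) + 0.4·(-1) + 0.2·(5) = 0.2
E[Plan C] = 0.4·(-6) + 0.4·(-6) + 0.2·(4) = -4
Best response: Plan B (0.2 is the largest).

Plan B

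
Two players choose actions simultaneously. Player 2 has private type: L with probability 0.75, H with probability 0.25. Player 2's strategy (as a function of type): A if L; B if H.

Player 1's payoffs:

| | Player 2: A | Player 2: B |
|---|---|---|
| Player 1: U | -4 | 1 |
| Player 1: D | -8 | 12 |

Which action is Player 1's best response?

E[U] = 0.75·(-4) + 0.25·(1) = -2.75
E[D] = 0.75·(-8) + 0.25·(12) = -3
Best response: U (-2.75 is the largest).

U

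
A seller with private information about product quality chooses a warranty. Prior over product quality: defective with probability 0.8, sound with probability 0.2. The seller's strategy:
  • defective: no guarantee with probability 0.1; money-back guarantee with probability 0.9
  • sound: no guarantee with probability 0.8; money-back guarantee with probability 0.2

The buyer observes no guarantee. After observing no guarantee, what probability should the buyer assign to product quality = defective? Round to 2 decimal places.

P(no guarantee) = 0.8·0.1 + 0.2·0.8 = 0.24
P(defective | no guarantee) = (0.8·0.1) / 0.24 = 0.08 / 0.24 = 0.333333

0.33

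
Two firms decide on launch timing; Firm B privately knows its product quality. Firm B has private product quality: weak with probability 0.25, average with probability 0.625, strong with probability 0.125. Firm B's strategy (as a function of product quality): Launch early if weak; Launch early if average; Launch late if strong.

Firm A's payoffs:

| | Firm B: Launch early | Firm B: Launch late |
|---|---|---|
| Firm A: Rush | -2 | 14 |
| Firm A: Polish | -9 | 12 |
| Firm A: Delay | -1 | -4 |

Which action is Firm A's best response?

Rush

E[Rush] = 0.25·(-2) + 0.625·(-2) + 0.125·(14) = 0
E[Polish] = 0.25·(-9) + 0.625·(-9) + 0.125·(12) = -6.375
E[Delay] = 0.25·(-1) + 0.625·(-1) + 0.125·(-4) = -1.375
Best response: Rush (0 is the largest).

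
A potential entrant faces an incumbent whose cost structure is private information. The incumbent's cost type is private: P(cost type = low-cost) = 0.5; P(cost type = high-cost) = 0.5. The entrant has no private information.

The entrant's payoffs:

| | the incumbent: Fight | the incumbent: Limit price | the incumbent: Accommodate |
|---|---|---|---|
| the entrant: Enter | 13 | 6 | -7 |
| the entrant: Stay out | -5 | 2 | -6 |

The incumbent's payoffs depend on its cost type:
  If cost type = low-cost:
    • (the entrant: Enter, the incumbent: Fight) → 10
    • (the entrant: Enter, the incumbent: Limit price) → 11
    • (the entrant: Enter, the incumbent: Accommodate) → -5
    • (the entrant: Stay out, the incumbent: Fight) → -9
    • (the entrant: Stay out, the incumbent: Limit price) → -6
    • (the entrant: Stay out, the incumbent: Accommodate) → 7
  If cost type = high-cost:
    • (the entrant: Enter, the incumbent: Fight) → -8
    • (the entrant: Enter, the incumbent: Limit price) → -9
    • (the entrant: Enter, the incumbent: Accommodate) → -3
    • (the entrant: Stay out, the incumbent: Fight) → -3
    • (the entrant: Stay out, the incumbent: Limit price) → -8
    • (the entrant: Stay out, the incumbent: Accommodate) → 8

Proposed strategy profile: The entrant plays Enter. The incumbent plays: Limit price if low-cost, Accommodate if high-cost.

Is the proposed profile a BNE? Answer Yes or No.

Yes

A profile is a BNE iff every type of every player is best-responding given beliefs about the other side.
The entrant plays Enter: E[Enter] = 0.5·(6) + 0.5·(-7) = -0.5; E[Stay out] = -2. Best-responding. ✓
The incumbent (cost type low-cost), facing Enter: Fight gives 10, Limit price gives 11, Accommodate gives -5. Proposed Limit price is best. ✓
The incumbent (cost type high-cost), facing Enter: Fight gives -8, Limit price gives -9, Accommodate gives -3. Proposed Accommodate is best. ✓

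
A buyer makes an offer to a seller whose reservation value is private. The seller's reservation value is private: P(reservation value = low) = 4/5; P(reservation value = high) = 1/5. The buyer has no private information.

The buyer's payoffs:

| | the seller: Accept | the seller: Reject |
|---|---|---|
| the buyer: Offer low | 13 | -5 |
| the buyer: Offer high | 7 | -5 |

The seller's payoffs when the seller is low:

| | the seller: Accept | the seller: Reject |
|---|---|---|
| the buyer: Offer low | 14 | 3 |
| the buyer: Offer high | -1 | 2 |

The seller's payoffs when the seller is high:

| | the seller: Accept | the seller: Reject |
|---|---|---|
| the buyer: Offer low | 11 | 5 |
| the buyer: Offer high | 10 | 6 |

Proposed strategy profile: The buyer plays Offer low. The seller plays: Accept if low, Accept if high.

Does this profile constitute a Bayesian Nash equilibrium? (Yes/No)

Yes

The buyer plays Offer low: E[Offer low] = 4/5·(13) + 1/5·(13) = 13; E[Offer high] = 7. Best-responding. ✓
The seller (reservation value low), facing Offer low: Accept gives 14, Reject gives 3. Proposed Accept is best. ✓
The seller (reservation value high), facing Offer low: Accept gives 11, Reject gives 5. Proposed Accept is best. ✓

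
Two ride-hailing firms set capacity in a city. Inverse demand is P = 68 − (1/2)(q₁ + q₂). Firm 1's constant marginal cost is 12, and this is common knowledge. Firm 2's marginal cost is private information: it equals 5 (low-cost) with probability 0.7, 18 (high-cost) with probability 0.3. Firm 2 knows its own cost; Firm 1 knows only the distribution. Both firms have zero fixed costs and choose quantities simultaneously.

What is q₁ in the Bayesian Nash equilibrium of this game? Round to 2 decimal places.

35.27

Each type of Firm 2 best-responds to q₁; Firm 1 best-responds to the expected q₂ over Firm 2's types.
Firm 2 with cost c maximizes (68 − (1/2)(q₁+q₂) − c)·q₂, giving q₂(c) = (68 − c − (1/2)q₁).
E[c₂] = 0.7·5 + 0.3·18 = 8.9
Firm 1's FOC against E[q₂] yields q₁ = (68 − 2·12 + E[c₂])/(3/2) = (68 − 24 + 8.9)/(3/2) = 35.2667.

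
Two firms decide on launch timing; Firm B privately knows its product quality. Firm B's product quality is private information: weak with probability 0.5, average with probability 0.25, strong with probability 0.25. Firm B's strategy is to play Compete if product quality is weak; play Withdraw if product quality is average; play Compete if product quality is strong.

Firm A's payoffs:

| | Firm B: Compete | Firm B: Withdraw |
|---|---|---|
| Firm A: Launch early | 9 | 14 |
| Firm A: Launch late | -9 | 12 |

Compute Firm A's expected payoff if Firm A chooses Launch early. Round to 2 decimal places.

Take the expectation over Firm B's product quality, weighting each type's action by its prior probability.
E[Launch early] = 0.5·9 + 0.25·14 + 0.25·9 = 4.5 + 3.5 + 2.25 = 10.25

10.25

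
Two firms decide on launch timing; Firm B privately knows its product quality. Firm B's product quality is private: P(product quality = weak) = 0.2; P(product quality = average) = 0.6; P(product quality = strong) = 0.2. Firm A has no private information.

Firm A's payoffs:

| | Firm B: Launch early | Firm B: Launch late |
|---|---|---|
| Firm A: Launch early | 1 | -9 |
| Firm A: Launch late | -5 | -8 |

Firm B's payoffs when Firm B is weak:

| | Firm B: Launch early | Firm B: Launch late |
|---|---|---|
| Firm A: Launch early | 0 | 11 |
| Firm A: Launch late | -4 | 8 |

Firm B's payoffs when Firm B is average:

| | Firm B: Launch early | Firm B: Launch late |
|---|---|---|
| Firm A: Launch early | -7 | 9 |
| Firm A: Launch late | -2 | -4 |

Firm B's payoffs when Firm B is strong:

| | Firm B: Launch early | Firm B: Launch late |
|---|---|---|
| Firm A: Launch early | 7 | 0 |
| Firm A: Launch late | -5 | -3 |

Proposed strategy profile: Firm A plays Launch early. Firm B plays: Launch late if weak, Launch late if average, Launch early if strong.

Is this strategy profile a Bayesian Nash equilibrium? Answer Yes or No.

Firm A plays Launch early: E[Launch early] = 0.2·(-9) + 0.6·(-9) + 0.2·(1) = -7; E[Launch late] = -7.4. Best-responding. ✓
Firm B (product quality weak), facing Launch early: Launch early gives 0, Launch late gives 11. Proposed Launch late is best. ✓
Firm B (product quality average), facing Launch early: Launch early gives -7, Launch late gives 9. Proposed Launch late is best. ✓
Firm B (product quality strong), facing Launch early: Launch early gives 7, Launch late gives 0. Proposed Launch early is best. ✓

Yes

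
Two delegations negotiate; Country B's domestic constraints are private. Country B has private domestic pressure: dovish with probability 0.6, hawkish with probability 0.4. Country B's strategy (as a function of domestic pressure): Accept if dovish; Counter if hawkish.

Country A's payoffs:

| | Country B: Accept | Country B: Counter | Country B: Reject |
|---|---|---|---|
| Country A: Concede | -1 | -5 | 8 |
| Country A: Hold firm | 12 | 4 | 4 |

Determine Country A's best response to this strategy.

Hold firm

Compute Country A's expected payoff for each action, taking the expectation over Country B's type.
E[Concede] = 0.6·(-1) + 0.4·(-5) = -2.6
E[Hold firm] = 0.6·(12) + 0.4·(4) = 8.8
Best response: Hold firm (8.8 is the largest).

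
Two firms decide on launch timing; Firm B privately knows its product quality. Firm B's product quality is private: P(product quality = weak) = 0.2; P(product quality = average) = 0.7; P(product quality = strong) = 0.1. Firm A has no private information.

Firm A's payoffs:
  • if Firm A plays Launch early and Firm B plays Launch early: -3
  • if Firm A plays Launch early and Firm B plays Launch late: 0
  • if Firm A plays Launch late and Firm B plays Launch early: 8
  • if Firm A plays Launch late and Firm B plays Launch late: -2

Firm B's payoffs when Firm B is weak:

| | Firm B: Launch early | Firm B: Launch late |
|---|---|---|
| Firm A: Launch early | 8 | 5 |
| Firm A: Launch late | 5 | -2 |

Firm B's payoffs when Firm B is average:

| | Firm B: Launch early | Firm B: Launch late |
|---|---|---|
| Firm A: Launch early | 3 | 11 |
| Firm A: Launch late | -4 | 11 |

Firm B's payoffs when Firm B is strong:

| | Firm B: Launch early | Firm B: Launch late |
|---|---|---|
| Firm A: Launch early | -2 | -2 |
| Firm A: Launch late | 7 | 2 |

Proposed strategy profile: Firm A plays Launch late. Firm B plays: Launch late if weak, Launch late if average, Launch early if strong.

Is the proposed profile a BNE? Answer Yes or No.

Firm A plays Launch late: E[Launch late] = 0.2·(-2) + 0.7·(-2) + 0.1·(8) = -1; E[Launch early] = -0.3. Not best-responding. ✗
Firm B (product quality weak), facing Launch late: Launch early gives 5, Launch late gives -2. Proposed Launch late is not best — profitable deviation exists. ✗
Firm B (product quality average), facing Launch late: Launch early gives -4, Launch late gives 11. Proposed Launch late is best. ✓
Firm B (product quality strong), facing Launch late: Launch early gives 7, Launch late gives 2. Proposed Launch early is best. ✓

No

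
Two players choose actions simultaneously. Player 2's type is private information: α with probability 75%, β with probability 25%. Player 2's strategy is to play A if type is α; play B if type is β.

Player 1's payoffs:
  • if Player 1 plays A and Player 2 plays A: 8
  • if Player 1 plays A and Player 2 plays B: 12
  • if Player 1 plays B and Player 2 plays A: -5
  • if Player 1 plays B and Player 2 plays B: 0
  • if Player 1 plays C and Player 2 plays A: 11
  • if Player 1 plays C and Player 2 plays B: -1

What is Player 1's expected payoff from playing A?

9

E[A] = 0.75·8 + 0.25·12 = 6 + 3 = 9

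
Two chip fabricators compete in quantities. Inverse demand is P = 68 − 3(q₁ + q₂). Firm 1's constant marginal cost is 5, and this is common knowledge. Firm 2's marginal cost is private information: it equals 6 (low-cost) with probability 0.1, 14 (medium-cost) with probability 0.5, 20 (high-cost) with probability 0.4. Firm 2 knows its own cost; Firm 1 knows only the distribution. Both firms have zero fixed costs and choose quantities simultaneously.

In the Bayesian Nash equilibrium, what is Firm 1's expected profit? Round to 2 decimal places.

200.63

Each type of Firm 2 best-responds to q₁; Firm 1 best-responds to the expected q₂ over Firm 2's types.
Firm 2 with cost c maximizes (68 − 3(q₁+q₂) − c)·q₂, giving q₂(c) = (68 − c − 3q₁)/6.
E[c₂] = 0.1·6 + 0.5·14 + 0.4·20 = 15.6
Firm 1's FOC against E[q₂] yields q₁ = (68 − 2·5 + E[c₂])/9 = (68 − 10 + 15.6)/9 = 8.17778.
E[P] = 68 − 3·(q₁ + E[q₂]) = 29.5333; Firm 1's expected profit = (E[P] − 5)·q₁ = (29.5333 − 5)·8.17778 = 200.628.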